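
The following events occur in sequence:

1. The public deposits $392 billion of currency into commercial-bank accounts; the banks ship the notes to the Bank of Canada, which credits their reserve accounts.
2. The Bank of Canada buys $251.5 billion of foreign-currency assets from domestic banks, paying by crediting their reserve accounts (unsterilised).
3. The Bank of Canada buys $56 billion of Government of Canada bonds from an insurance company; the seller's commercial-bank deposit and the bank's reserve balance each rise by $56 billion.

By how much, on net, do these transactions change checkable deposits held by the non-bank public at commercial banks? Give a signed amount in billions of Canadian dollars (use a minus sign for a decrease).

Currency deposit $392 billion: non-bank counterparties' bank balances rise → +$392B.
FX purchase $251.5 billion: the counterparty is a bank, so public deposits are unchanged → 0.
Asset purchase (from non-banks) $56 billion: non-bank counterparties' bank balances rise → +$56B.
Net: 392 + 0 + 56 = +$448 billion.

+$448 billion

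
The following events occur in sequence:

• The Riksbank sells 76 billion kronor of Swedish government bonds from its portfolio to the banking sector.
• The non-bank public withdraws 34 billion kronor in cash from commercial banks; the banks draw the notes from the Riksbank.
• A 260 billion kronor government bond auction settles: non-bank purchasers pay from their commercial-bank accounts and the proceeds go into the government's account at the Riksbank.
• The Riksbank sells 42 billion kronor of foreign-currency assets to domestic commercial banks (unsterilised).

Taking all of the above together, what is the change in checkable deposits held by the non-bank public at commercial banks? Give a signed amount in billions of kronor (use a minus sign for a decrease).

OMO sale (to banks) 76 billion kronor: the counterparty is a bank, so public deposits are unchanged → 0.
Currency withdrawal 34 billion kronor: non-bank counterparties' bank balances fall → −34B.
Government account inflow 260 billion kronor: non-bank counterparties' bank balances fall → −260B.
FX sale 42 billion kronor: the counterparty is a bank, so public deposits are unchanged → 0.
Net: 0 − 34 − 260 + 0 = -294 billion.

-294 billion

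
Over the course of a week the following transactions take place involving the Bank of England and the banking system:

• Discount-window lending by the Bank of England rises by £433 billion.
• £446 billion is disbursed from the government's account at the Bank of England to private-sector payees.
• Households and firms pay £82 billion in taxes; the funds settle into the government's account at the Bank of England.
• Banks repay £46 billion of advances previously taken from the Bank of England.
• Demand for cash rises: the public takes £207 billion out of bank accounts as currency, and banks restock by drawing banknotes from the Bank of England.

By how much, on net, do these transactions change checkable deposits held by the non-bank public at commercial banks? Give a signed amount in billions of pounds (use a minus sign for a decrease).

+£157 billion

Bank of England balance sheet:
  Assets:      Loans to banks +£387B
  Liabilities: Bank reserves +£544B, Currency in circulation +£207B, Government deposits −£364B
Commercial banking system:
  Assets:      Reserves at CB +£544B
  Liabilities: Checkable deposits +£157B, Borrowings from CB +£387B
So the change in checkable deposits held by the non-bank public at commercial banks is +£157 billion.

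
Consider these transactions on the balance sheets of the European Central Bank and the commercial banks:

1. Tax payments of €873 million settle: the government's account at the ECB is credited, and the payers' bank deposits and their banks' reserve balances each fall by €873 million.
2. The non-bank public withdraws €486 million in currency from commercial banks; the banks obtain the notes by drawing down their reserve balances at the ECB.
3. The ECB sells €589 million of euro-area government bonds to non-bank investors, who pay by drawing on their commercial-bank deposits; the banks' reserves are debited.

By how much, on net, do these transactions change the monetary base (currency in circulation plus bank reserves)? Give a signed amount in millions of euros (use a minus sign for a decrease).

-€1462 million

ECB balance sheet:
  Assets:      Securities −€589M
  Liabilities: Bank reserves −€1948M, Currency in circulation +€486M, Government deposits +€873M
Commercial banking system:
  Assets:      Reserves at CB −€1948M
  Liabilities: Checkable deposits −€1948M
Monetary base = currency + reserves: +€486M + (−€1948M) = -€1462 million.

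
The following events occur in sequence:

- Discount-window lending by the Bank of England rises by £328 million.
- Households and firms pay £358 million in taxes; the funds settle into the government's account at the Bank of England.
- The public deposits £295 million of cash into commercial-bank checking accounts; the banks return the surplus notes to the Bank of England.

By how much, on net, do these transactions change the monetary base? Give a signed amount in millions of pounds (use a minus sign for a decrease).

-£30 million

Discount-window loan £328 million: Bank of England balance sheet expands → +£328M.
Government account inflow £358 million: reserves shift to a non-base liability → −£358M.
Currency deposit £295 million: just a shift between currency and reserves — both are base money → 0.
Net: 328 − 358 + 0 = -£30 million.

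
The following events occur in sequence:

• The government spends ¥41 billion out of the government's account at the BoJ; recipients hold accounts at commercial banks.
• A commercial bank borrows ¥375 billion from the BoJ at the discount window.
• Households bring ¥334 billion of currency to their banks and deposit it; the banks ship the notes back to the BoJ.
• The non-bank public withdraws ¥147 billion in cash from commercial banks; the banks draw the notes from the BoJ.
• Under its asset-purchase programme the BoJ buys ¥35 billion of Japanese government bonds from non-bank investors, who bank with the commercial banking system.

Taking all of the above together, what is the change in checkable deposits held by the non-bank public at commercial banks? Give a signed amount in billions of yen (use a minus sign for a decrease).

+¥263 billion

BoJ balance sheet:
  Assets:      Securities +¥35B, Loans to banks +¥375B
  Liabilities: Bank reserves +¥638B, Currency in circulation −¥187B, Government deposits −¥41B
Commercial banking system:
  Assets:      Reserves at CB +¥638B
  Liabilities: Checkable deposits +¥263B, Borrowings from CB +¥375B
So the change in checkable deposits held by the non-bank public at commercial banks is +¥263 billion.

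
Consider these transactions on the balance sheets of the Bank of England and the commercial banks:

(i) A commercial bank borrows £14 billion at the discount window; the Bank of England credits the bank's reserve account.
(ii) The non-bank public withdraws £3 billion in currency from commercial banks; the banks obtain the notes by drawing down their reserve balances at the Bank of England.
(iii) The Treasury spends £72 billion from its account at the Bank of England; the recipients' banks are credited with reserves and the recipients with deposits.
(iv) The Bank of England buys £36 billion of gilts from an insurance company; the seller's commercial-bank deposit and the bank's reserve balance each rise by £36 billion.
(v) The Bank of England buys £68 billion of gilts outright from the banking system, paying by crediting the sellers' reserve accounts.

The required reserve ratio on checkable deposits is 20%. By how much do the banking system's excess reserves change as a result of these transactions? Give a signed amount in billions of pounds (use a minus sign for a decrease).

Discount-window loan £14 billion: reserves +£14B, deposits 0.
Currency withdrawal £3 billion: reserves −£3B, deposits −£3B.
Government spending £72 billion: reserves +£72B, deposits +£72B.
Asset purchase (from non-banks) £36 billion: reserves +£36B, deposits +£36B.
OMO purchase (from banks) £68 billion: reserves +£68B, deposits 0.
Totals: Δreserves = +£187B, Δdeposits = +£105B.
Δrequired reserves = 20% × +£105B = +£21B.
Δexcess reserves = Δreserves − Δrequired = +£187B − (+£21B) = +£166 billion.

+£166 billion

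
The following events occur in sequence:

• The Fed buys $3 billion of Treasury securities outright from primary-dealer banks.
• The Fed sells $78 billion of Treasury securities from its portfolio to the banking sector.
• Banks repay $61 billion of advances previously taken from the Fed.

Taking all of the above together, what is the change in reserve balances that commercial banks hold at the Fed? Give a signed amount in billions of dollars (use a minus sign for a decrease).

OMO purchase (from banks) $3 billion: the Fed pays by crediting reserve accounts → +$3B.
OMO sale (to banks) $78 billion: the buying banks pay out of their reserve balances → −$78B.
Discount-window repayment $61 billion: repayment is debited from reserves → −$61B.
Net: 3 − 78 − 61 = -$136 billion.

-$136 billion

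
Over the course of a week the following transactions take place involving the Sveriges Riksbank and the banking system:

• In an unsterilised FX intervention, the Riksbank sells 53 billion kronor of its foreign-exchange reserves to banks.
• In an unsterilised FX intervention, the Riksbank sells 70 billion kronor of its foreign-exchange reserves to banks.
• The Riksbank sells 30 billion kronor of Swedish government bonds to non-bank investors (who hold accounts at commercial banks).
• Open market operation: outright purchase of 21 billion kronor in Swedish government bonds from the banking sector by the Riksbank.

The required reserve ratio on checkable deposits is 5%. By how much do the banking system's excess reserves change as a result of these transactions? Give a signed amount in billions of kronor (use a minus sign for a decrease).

-130.5 billion

FX sale 53 billion kronor: reserves −53B, deposits 0.
FX sale 70 billion kronor: reserves −70B, deposits 0.
Asset sale (to non-banks) 30 billion kronor: reserves −30B, deposits −30B.
OMO purchase (from banks) 21 billion kronor: reserves +21B, deposits 0.
Totals: Δreserves = −132B, Δdeposits = −30B.
Δrequired reserves = 5% × −30B = −1.5B.
Δexcess reserves = Δreserves − Δrequired = −132B − (−1.5B) = -130.5 billion.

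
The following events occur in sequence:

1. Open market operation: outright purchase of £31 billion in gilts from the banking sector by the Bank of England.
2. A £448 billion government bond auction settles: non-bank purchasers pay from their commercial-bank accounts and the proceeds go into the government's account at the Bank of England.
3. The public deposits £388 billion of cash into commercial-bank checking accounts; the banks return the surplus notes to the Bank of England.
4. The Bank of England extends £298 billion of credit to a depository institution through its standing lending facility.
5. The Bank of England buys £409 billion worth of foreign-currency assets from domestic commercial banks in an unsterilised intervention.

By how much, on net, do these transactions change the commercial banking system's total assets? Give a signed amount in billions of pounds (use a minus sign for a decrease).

+£238 billion

Bank of England balance sheet:
  Assets:      Securities +£31B, Loans to banks +£298B, Foreign assets +£409B
  Liabilities: Bank reserves +£678B, Currency in circulation −£388B, Government deposits +£448B
Commercial banking system:
  Assets:      Reserves at CB +£678B, Securities −£31B, Foreign assets −£409B
  Liabilities: Checkable deposits −£60B, Borrowings from CB +£298B
Change in total bank assets = +£238 billion.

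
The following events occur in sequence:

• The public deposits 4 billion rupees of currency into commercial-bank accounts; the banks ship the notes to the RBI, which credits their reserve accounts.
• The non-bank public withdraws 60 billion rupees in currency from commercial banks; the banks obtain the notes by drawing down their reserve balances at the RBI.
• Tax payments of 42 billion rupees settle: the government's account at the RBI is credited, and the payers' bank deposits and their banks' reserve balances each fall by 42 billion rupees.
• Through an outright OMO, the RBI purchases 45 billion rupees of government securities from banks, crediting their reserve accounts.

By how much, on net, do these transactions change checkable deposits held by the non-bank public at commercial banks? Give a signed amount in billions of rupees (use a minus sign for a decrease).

Currency deposit 4 billion rupees: non-bank counterparties' bank balances rise → +4B.
Currency withdrawal 60 billion rupees: non-bank counterparties' bank balances fall → −60B.
Government account inflow 42 billion rupees: non-bank counterparties' bank balances fall → −42B.
OMO purchase (from banks) 45 billion rupees: the counterparty is a bank, so public deposits are unchanged → 0.
Net: 4 − 60 − 42 + 0 = -98 billion.

-98 billion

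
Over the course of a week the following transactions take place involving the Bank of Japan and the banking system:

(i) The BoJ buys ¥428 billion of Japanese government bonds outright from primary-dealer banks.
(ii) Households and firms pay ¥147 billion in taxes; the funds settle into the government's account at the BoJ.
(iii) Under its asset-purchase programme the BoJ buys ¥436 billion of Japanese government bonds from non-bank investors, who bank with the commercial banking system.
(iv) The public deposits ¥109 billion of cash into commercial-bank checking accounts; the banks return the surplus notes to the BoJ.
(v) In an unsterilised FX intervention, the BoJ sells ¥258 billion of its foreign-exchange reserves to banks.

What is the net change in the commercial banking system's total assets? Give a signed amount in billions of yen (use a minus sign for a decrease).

+¥398 billion

BoJ balance sheet:
  Assets:      Securities +¥864B, Foreign assets −¥258B
  Liabilities: Bank reserves +¥568B, Currency in circulation −¥109B, Government deposits +¥147B
Commercial banking system:
  Assets:      Reserves at CB +¥568B, Securities −¥428B, Foreign assets +¥258B
  Liabilities: Checkable deposits +¥398B
Change in total bank assets = +¥398 billion.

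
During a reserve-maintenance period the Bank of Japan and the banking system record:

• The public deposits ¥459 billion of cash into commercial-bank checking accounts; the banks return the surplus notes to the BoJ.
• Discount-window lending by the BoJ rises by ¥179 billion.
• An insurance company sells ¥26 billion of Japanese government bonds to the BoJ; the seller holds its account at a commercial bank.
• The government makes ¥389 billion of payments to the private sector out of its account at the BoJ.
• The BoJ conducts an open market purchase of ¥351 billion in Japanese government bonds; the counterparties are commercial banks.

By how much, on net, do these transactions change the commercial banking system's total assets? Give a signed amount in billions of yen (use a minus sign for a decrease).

Currency deposit ¥459 billion: bank balance sheets expand → +¥459B.
Discount-window loan ¥179 billion: bank balance sheets expand → +¥179B.
Asset purchase (from non-banks) ¥26 billion: bank balance sheets expand → +¥26B.
Government spending ¥389 billion: bank balance sheets expand → +¥389B.
OMO purchase (from banks) ¥351 billion: just an asset swap on bank balance sheets → 0.
Net: 459 + 179 + 26 + 389 + 0 = +¥1053 billion.

+¥1053 billion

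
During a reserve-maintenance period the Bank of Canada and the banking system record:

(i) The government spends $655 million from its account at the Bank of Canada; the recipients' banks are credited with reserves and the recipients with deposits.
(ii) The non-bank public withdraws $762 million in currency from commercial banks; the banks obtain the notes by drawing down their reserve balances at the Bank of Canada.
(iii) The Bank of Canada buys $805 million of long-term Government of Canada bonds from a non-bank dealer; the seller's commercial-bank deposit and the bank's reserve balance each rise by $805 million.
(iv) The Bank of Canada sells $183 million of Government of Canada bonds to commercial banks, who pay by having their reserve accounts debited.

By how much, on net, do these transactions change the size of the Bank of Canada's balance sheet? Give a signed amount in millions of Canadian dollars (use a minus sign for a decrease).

+$622 million

Bank of Canada balance sheet:
  Assets:      Securities +$622M
  Liabilities: Bank reserves +$515M, Currency in circulation +$762M, Government deposits −$655M
Change in total Bank of Canada assets = +$622 million.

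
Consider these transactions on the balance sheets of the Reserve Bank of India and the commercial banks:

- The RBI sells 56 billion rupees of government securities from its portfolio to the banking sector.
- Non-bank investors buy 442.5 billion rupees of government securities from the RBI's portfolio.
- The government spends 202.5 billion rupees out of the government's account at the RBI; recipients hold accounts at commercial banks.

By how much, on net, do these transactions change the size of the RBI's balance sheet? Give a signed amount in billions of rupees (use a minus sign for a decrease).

-498.5 billion

OMO sale (to banks) 56 billion rupees: an RBI asset is shed → −56B.
Asset sale (to non-banks) 442.5 billion rupees: an RBI asset is shed → −442.5B.
Government spending 202.5 billion rupees: only the composition of liabilities changes → 0.
Net: −56 − 442.5 + 0 = -498.5 billion.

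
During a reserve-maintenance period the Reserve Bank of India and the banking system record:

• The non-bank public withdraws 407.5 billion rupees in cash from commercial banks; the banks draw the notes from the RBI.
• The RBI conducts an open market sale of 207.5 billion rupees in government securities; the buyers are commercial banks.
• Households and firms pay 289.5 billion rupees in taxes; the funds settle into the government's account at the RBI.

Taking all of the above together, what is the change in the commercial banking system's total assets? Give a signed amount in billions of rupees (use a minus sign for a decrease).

-697 billion

RBI balance sheet:
  Assets:      Securities −207.5B
  Liabilities: Bank reserves −904.5B, Currency in circulation +407.5B, Government deposits +289.5B
Commercial banking system:
  Assets:      Reserves at CB −904.5B, Securities +207.5B
  Liabilities: Checkable deposits −697B
Change in total bank assets = -697 billion.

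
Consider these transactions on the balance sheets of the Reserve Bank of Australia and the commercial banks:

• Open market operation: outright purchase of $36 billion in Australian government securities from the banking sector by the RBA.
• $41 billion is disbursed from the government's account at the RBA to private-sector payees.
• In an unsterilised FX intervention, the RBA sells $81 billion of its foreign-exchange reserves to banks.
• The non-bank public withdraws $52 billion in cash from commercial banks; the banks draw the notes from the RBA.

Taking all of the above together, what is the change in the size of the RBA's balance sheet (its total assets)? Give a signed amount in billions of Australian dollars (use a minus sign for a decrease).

-$45 billion

RBA balance sheet:
  Assets:      Securities +$36B, Foreign assets −$81B
  Liabilities: Bank reserves −$56B, Currency in circulation +$52B, Government deposits −$41B
Commercial banking system:
  Assets:      Reserves at CB −$56B, Securities −$36B, Foreign assets +$81B
  Liabilities: Checkable deposits −$11B
Change in total RBA assets = -$45 billion.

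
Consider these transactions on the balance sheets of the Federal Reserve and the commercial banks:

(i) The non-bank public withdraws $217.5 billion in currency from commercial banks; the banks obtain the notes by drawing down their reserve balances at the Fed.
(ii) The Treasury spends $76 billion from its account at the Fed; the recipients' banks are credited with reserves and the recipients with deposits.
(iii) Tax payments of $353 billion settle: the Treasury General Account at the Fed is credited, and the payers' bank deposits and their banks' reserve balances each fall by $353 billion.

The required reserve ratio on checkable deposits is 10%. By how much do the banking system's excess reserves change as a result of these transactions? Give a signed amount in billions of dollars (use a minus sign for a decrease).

-$445.05 billion

Currency withdrawal $217.5 billion: reserves −$217.5B, deposits −$217.5B.
Government spending $76 billion: reserves +$76B, deposits +$76B.
Government account inflow $353 billion: reserves −$353B, deposits −$353B.
Totals: Δreserves = −$494.5B, Δdeposits = −$494.5B.
Δrequired reserves = 10% × −$494.5B = −$49.45B.
Δexcess reserves = Δreserves − Δrequired = −$494.5B − (−$49.45B) = -$445.05 billion.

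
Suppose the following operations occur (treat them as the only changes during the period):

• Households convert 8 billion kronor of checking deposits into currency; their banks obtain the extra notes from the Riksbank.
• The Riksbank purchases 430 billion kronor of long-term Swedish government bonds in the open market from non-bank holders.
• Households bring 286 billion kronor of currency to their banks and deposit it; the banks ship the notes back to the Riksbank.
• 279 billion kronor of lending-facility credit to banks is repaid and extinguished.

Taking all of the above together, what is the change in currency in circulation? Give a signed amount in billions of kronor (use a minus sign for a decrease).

Currency withdrawal 8 billion kronor: notes leave the central bank → +8B.
Asset purchase (from non-banks) 430 billion kronor: no currency enters or leaves circulation → 0.
Currency deposit 286 billion kronor: notes return to the central bank → −286B.
Discount-window repayment 279 billion kronor: no currency enters or leaves circulation → 0.
Net: 8 + 0 − 286 + 0 = -278 billion.

-278 billion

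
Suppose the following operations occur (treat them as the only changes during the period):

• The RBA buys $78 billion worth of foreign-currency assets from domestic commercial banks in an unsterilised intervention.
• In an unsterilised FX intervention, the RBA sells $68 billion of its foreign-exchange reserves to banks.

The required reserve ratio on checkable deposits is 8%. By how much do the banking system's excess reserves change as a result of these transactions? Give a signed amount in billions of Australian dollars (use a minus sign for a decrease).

+$10 billion

FX purchase $78 billion: reserves +$78B, deposits 0.
FX sale $68 billion: reserves −$68B, deposits 0.
Totals: Δreserves = +$10B, Δdeposits = 0.
Δrequired reserves = 8% × 0 = 0.
Δexcess reserves = Δreserves − Δrequired = +$10B − (0) = +$10 billion.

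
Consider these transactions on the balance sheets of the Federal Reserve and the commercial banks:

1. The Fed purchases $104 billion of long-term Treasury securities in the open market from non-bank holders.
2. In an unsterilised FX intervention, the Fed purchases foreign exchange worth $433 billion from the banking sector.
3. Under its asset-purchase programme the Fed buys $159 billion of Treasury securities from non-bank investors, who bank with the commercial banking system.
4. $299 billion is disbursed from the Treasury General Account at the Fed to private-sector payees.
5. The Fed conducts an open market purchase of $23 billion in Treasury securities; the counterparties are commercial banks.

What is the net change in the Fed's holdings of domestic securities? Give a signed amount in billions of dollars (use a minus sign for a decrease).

+$286 billion

Fed balance sheet:
  Assets:      Securities +$286B, Foreign assets +$433B
  Liabilities: Bank reserves +$1018B, Government deposits −$299B
So the change in the Fed's holdings of domestic securities is +$286 billion.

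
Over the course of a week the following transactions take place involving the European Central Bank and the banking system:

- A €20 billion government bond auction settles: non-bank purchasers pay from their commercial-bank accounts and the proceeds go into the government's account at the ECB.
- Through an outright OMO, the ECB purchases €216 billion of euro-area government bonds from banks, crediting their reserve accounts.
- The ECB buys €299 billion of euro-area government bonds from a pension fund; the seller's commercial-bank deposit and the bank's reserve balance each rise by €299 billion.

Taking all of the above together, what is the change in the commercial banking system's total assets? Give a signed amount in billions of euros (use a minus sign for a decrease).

+€279 billion

ECB balance sheet:
  Assets:      Securities +€515B
  Liabilities: Bank reserves +€495B, Government deposits +€20B
Commercial banking system:
  Assets:      Reserves at CB +€495B, Securities −€216B
  Liabilities: Checkable deposits +€279B
Change in total bank assets = +€279 billion.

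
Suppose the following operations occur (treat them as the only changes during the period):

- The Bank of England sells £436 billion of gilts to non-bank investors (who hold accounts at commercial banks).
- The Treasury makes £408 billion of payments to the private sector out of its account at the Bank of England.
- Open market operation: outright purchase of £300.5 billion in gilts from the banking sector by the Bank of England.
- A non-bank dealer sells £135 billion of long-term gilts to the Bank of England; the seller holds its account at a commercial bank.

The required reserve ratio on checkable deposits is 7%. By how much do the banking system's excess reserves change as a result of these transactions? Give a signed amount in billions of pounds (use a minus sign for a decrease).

Asset sale (to non-banks) £436 billion: reserves −£436B, deposits −£436B.
Government spending £408 billion: reserves +£408B, deposits +£408B.
OMO purchase (from banks) £300.5 billion: reserves +£300.5B, deposits 0.
Asset purchase (from non-banks) £135 billion: reserves +£135B, deposits +£135B.
Totals: Δreserves = +£407.5B, Δdeposits = +£107B.
Δrequired reserves = 7% × +£107B = +£7.49B.
Δexcess reserves = Δreserves − Δrequired = +£407.5B − (+£7.49B) = +£400.01 billion.

+£400.01 billion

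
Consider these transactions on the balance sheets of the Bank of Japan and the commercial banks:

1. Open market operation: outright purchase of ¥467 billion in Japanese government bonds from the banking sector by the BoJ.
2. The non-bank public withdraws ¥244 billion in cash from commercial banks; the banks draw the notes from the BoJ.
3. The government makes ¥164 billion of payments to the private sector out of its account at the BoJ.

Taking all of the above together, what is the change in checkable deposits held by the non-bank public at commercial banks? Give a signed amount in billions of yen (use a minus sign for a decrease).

-¥80 billion

OMO purchase (from banks) ¥467 billion: the counterparty is a bank, so public deposits are unchanged → 0.
Currency withdrawal ¥244 billion: non-bank counterparties' bank balances fall → −¥244B.
Government spending ¥164 billion: non-bank counterparties' bank balances rise → +¥164B.
Net: 0 − 244 + 164 = -¥80 billion.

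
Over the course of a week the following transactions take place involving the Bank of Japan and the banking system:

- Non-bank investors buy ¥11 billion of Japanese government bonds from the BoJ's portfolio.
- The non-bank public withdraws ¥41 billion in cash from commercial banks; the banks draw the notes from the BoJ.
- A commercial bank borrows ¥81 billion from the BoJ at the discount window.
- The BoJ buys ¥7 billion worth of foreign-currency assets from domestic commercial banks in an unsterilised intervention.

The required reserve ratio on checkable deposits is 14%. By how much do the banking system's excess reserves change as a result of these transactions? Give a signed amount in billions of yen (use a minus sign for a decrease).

+¥43.28 billion

Asset sale (to non-banks) ¥11 billion: reserves −¥11B, deposits −¥11B.
Currency withdrawal ¥41 billion: reserves −¥41B, deposits −¥41B.
Discount-window loan ¥81 billion: reserves +¥81B, deposits 0.
FX purchase ¥7 billion: reserves +¥7B, deposits 0.
Totals: Δreserves = +¥36B, Δdeposits = −¥52B.
Δrequired reserves = 14% × −¥52B = −¥7.28B.
Δexcess reserves = Δreserves − Δrequired = +¥36B − (−¥7.28B) = +¥43.28 billion.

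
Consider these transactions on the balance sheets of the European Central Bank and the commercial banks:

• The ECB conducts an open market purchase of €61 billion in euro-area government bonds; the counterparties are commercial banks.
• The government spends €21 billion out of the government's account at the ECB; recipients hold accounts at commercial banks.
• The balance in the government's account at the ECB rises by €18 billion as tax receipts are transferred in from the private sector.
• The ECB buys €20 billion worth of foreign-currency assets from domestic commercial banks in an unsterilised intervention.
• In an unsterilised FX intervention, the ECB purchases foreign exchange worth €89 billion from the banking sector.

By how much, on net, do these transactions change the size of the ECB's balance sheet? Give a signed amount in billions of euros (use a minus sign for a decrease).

+€170 billion

OMO purchase (from banks) €61 billion: an ECB asset is acquired → +€61B.
Government spending €21 billion: only the composition of liabilities changes → 0.
Government account inflow €18 billion: only the composition of liabilities changes → 0.
FX purchase €20 billion: an ECB asset is acquired → +€20B.
FX purchase €89 billion: an ECB asset is acquired → +€89B.
Net: 61 + 0 + 0 + 20 + 89 = +€170 billion.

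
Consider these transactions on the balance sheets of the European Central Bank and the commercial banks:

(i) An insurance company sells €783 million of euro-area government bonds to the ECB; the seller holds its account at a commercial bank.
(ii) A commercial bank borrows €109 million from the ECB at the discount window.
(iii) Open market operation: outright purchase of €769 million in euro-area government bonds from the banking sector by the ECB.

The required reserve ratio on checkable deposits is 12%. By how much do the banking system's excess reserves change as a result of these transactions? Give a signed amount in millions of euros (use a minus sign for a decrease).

Asset purchase (from non-banks) €783 million: reserves +€783M, deposits +€783M.
Discount-window loan €109 million: reserves +€109M, deposits 0.
OMO purchase (from banks) €769 million: reserves +€769M, deposits 0.
Totals: Δreserves = +€1661M, Δdeposits = +€783M.
Δrequired reserves = 12% × +€783M = +€93.96M.
Δexcess reserves = Δreserves − Δrequired = +€1661M − (+€93.96M) = +€1567.04 million.

+€1567.04 million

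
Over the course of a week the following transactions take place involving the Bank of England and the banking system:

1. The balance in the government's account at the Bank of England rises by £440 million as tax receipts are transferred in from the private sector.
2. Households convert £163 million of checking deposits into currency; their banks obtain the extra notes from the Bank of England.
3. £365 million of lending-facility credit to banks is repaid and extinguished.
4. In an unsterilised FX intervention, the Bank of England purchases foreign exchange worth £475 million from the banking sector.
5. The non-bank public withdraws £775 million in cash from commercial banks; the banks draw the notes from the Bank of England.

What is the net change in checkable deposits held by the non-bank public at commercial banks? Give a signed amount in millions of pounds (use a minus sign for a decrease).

Bank of England balance sheet:
  Assets:      Loans to banks −£365M, Foreign assets +£475M
  Liabilities: Bank reserves −£1268M, Currency in circulation +£938M, Government deposits +£440M
Commercial banking system:
  Assets:      Reserves at CB −£1268M, Foreign assets −£475M
  Liabilities: Checkable deposits −£1378M, Borrowings from CB −£365M
So the change in checkable deposits held by the non-bank public at commercial banks is -£1378 million.

-£1378 million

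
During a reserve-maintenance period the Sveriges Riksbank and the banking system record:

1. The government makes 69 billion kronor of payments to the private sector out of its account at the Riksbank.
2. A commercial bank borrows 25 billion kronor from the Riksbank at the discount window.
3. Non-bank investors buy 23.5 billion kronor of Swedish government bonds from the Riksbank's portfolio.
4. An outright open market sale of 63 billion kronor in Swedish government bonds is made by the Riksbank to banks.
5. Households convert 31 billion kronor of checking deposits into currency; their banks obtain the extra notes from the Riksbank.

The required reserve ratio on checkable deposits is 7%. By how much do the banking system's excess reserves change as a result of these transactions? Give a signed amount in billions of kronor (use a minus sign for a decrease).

Government spending 69 billion kronor: reserves +69B, deposits +69B.
Discount-window loan 25 billion kronor: reserves +25B, deposits 0.
Asset sale (to non-banks) 23.5 billion kronor: reserves −23.5B, deposits −23.5B.
OMO sale (to banks) 63 billion kronor: reserves −63B, deposits 0.
Currency withdrawal 31 billion kronor: reserves −31B, deposits −31B.
Totals: Δreserves = −23.5B, Δdeposits = +14.5B.
Δrequired reserves = 7% × +14.5B = +1.015B.
Δexcess reserves = Δreserves − Δrequired = −23.5B − (+1.015B) = -24.515 billion.

-24.515 billion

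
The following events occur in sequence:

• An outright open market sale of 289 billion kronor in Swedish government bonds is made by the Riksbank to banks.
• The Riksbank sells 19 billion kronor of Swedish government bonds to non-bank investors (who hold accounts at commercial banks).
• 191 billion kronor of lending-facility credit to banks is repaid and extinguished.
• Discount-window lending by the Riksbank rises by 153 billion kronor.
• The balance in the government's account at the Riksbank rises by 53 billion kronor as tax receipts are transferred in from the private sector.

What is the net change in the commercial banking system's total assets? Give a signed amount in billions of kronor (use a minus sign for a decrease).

Riksbank balance sheet:
  Assets:      Securities −308B, Loans to banks −38B
  Liabilities: Bank reserves −399B, Government deposits +53B
Commercial banking system:
  Assets:      Reserves at CB −399B, Securities +289B
  Liabilities: Checkable deposits −72B, Borrowings from CB −38B
Change in total bank assets = -110 billion.

-110 billion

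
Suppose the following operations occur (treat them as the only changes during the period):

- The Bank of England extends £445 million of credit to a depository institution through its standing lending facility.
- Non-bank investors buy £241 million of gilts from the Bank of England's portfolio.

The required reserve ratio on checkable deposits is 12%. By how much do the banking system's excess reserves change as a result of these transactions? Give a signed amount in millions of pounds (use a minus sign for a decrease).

Discount-window loan £445 million: reserves +£445M, deposits 0.
Asset sale (to non-banks) £241 million: reserves −£241M, deposits −£241M.
Totals: Δreserves = +£204M, Δdeposits = −£241M.
Δrequired reserves = 12% × −£241M = −£28.92M.
Δexcess reserves = Δreserves − Δrequired = +£204M − (−£28.92M) = +£232.92 million.

+£232.92 million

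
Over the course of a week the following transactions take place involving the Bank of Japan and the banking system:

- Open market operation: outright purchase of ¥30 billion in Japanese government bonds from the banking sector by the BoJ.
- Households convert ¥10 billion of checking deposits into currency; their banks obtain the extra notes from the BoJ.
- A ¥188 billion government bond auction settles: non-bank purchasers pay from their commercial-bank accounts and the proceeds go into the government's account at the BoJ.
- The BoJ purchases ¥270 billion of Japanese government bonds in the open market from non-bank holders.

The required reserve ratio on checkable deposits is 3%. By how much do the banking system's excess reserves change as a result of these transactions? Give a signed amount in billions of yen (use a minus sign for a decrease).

+¥99.84 billion

OMO purchase (from banks) ¥30 billion: reserves +¥30B, deposits 0.
Currency withdrawal ¥10 billion: reserves −¥10B, deposits −¥10B.
Government account inflow ¥188 billion: reserves −¥188B, deposits −¥188B.
Asset purchase (from non-banks) ¥270 billion: reserves +¥270B, deposits +¥270B.
Totals: Δreserves = +¥102B, Δdeposits = +¥72B.
Δrequired reserves = 3% × +¥72B = +¥2.16B.
Δexcess reserves = Δreserves − Δrequired = +¥102B − (+¥2.16B) = +¥99.84 billion.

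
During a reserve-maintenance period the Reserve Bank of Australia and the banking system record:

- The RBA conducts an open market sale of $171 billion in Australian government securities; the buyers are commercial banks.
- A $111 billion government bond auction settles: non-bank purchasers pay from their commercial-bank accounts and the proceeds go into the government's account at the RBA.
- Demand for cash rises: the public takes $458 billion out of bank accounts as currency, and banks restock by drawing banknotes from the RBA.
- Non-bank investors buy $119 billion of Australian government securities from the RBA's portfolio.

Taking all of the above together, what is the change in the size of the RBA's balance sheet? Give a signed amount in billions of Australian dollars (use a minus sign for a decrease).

-$290 billion

OMO sale (to banks) $171 billion: an RBA asset is shed → −$171B.
Government account inflow $111 billion: only the composition of liabilities changes → 0.
Currency withdrawal $458 billion: only the composition of liabilities changes → 0.
Asset sale (to non-banks) $119 billion: an RBA asset is shed → −$119B.
Net: −171 + 0 + 0 − 119 = -$290 billion.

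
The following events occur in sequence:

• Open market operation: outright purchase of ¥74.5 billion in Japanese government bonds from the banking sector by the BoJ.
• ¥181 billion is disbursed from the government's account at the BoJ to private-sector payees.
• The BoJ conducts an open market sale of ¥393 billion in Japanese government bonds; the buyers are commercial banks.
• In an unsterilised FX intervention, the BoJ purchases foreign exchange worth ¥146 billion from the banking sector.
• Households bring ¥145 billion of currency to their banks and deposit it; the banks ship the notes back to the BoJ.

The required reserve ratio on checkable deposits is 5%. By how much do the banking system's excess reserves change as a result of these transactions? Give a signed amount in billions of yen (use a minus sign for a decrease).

OMO purchase (from banks) ¥74.5 billion: reserves +¥74.5B, deposits 0.
Government spending ¥181 billion: reserves +¥181B, deposits +¥181B.
OMO sale (to banks) ¥393 billion: reserves −¥393B, deposits 0.
FX purchase ¥146 billion: reserves +¥146B, deposits 0.
Currency deposit ¥145 billion: reserves +¥145B, deposits +¥145B.
Totals: Δreserves = +¥153.5B, Δdeposits = +¥326B.
Δrequired reserves = 5% × +¥326B = +¥16.3B.
Δexcess reserves = Δreserves − Δrequired = +¥153.5B − (+¥16.3B) = +¥137.2 billion.

+¥137.2 billion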